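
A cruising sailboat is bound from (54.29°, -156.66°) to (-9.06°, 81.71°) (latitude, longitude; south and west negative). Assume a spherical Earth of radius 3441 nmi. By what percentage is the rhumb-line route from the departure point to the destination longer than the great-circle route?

Great circle: σ = 2.0154 rad → d_gc = Rσ = 6935.2 nmi
Rhumb: Δφ = -1.1057, Δλ = -2.1228, Δψ = -1.2916, q = Δφ/Δψ = 0.8560 → d_rh = R√(Δφ²+q²Δλ²) = 7319.6 nmi
Excess = (7319.6 − 6935.2) / 6935.2 = 384.4 / 6935.2 = 5.54% ≈ 5.5%

5.5%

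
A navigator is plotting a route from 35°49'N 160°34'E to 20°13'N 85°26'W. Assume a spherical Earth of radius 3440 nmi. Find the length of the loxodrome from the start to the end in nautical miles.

Rhumb course C = atan2(Δλ, Δψ) with Δψ = ln[tan(π/4+φ₂/2)/tan(π/4+φ₁/2)] = -0.3099, Δλ = +1.9897 → C = 98.85°
d = R·|Δφ| / |cos C| = 3440·0.27227 / 0.15391 = 6086 nmi

6086 nmi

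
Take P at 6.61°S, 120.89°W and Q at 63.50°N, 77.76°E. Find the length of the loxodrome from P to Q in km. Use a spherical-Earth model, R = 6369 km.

16069 km

Rhumb course C = atan2(Δλ, Δψ) with Δψ = ln[tan(π/4+φ₂/2)/tan(π/4+φ₁/2)] = +1.5618, Δλ = -2.8161 → C = 299.01°
d = R·|Δφ| / |cos C| = 6369·1.22365 / 0.48500 = 16069 km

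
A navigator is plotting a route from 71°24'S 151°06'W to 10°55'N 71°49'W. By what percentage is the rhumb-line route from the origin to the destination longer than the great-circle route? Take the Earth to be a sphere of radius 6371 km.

Great circle: σ = 1.6923 rad → d_gc = Rσ = 10781.9 km
Rhumb: Δφ = +1.4367, Δλ = +1.3838, Δψ = +2.0011, q = Δφ/Δψ = 0.7180 → d_rh = R√(Δφ²+q²Δλ²) = 11128.5 km
Excess = (11128.5 − 10781.9) / 10781.9 = 346.6 / 10781.9 = 3.21% ≈ 3.2%

3.2%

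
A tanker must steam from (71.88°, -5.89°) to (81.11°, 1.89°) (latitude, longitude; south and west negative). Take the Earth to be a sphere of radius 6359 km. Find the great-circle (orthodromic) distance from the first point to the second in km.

cos σ = sin φ₁ sin φ₂ + cos φ₁ cos φ₂ cos Δλ
      = sin(71.88°)sin(81.11°) + cos(71.88°)cos(81.11°)cos(7.78°) = 0.9866
σ = 9.387° → d = Rσ = 6359·0.16383 = 1042 km

1042 km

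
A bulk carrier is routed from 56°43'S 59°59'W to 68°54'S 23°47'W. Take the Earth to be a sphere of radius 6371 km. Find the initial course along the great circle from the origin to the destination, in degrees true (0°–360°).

141.7°

N = sin Δλ·cos φ₂ = +0.2126;  D = cos φ₁ sin φ₂ − sin φ₁ cos φ₂ cos Δλ = -0.2691
initial course = atan2(N, D) = 141.69°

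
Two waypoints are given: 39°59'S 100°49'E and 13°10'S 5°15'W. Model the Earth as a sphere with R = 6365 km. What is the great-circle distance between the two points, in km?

Haversine: a = sin²(Δφ/2)+cos φ₁ cos φ₂ sin²(Δλ/2) = 0.53006;  σ = 2·atan2(√a,√(1−a))
σ = 93.447° → d = Rσ = 6365·1.63095 = 10381 km

10381 km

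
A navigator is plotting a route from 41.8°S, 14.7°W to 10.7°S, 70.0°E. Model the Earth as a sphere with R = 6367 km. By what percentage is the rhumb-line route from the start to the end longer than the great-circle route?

2.3%

Great circle: σ = 1.3782 rad → d_gc = Rσ = 8774.9 km
Rhumb: Δφ = +0.5428, Δλ = +1.4783, Δψ = +0.6166, q = Δφ/Δψ = 0.8803 → d_rh = R√(Δφ²+q²Δλ²) = 8977.2 km
Excess = (8977.2 − 8774.9) / 8774.9 = 202.3 / 8774.9 = 2.31% ≈ 2.3%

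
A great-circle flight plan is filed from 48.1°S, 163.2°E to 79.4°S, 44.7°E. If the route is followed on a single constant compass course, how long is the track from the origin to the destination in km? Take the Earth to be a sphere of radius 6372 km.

6157 km

Rhumb course C = atan2(Δλ, Δψ) with Δψ = ln[tan(π/4+φ₂/2)/tan(π/4+φ₁/2)] = -1.4176, Δλ = -2.0682 → C = 235.57°
d = R·|Δφ| / |cos C| = 6372·0.54629 / 0.56536 = 6157 km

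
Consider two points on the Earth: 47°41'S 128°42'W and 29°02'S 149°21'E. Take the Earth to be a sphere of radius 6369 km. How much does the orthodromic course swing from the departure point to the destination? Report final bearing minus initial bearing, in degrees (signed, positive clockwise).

At departure: θ₁ = atan2(sin Δλ cos φ₂, cos φ₁ sin φ₂ − sin φ₁ cos φ₂ cos Δλ) = 254.74°
At arrival: θ₂ = atan2(sin Δλ cos φ₁, −cos φ₂ sin φ₁ + sin φ₂ cos φ₁ cos Δλ) = 312.03°
Δθ = θ₂ − θ₁ = +57.3°

+57.3°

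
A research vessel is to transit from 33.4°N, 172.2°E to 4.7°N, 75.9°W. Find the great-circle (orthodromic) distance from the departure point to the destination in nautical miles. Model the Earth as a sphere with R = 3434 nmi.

cos σ = sin φ₁ sin φ₂ + cos φ₁ cos φ₂ cos Δλ
      = sin(33.40°)sin(4.70°) + cos(33.40°)cos(4.70°)cos(111.90°) = -0.2652
σ = 105.381° → d = Rσ = 3434·1.83924 = 6316 nmi

6316 nmi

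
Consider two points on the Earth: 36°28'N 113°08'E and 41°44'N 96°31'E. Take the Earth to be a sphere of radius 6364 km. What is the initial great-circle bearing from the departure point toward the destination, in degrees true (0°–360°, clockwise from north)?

θ = atan2( sin Δλ·cos φ₂ ,  cos φ₁ sin φ₂ − sin φ₁ cos φ₂ cos Δλ )
  = atan2(-0.2134, +0.1103) = 297.34°

297.3°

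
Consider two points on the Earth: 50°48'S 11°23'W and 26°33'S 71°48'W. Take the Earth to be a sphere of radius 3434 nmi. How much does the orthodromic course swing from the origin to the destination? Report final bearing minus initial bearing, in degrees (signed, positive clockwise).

Initial bearing θ₁ = atan2(sin Δλ cos φ₂, cos φ₁ sin φ₂ − sin φ₁ cos φ₂ cos Δλ) = 274.39°
Final bearing θ₂ = (initial bearing from the destination back to the start) + 180° = 315.21°
Δθ = θ₂ − θ₁ = +40.8°

+40.8°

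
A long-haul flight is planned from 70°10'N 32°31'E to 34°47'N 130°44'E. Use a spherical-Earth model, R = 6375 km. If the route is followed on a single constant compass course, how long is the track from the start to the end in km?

Δψ = ln[tan(π/4+φ₂/2)/tan(π/4+φ₁/2)] = -1.0957;  Δφ = -0.6176 rad,  Δλ = +1.7142 rad
q = Δφ/Δψ = 0.5636
d = R·√(Δφ² + q²Δλ²) = 6375·1.14664 = 7310 km

7310 km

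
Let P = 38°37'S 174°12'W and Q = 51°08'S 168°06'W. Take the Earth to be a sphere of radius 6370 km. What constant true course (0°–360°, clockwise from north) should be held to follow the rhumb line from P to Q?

Meridional parts: M(φ₁)=-0.7317, M(φ₂)=-1.0418 → ΔM = -0.3101;  Δλ = +0.1065 rad
tan C = Δλ / ΔM = -0.3433 → C = 161.05°

161.1°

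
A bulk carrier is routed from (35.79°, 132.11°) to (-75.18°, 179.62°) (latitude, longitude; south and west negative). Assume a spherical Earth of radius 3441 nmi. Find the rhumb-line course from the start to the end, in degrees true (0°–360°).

163.0°

Δψ = ln[tan(π/4+φ₂/2)/tan(π/4+φ₁/2)] = -2.7096
Δλ = +0.8292 rad (taken the short way round)
course = atan2(Δλ, Δψ) = 162.98°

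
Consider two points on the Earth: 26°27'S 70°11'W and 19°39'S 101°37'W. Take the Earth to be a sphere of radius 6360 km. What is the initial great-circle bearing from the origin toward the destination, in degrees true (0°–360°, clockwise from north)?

N = sin Δλ·cos φ₂ = -0.4911;  D = cos φ₁ sin φ₂ − sin φ₁ cos φ₂ cos Δλ = +0.0568
initial course = atan2(N, D) = 276.60°

276.6°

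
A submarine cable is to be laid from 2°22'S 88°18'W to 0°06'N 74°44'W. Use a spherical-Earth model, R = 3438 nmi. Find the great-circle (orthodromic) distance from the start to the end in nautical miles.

827 nmi

cos σ = sin φ₁ sin φ₂ + cos φ₁ cos φ₂ cos Δλ
      = sin(-2.37°)sin(0.10°) + cos(-2.37°)cos(0.10°)cos(13.57°) = 0.9712
σ = 13.785° → d = Rσ = 3438·0.24060 = 827 nmi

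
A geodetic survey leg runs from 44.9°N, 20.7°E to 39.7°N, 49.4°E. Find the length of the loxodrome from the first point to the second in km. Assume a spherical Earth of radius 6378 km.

2431 km

Δψ = ln[tan(π/4+φ₂/2)/tan(π/4+φ₁/2)] = -0.1228;  Δφ = -0.0908 rad,  Δλ = +0.5009 rad
q = Δφ/Δψ = 0.7390
d = R·√(Δφ² + q²Δλ²) = 6378·0.38111 = 2431 km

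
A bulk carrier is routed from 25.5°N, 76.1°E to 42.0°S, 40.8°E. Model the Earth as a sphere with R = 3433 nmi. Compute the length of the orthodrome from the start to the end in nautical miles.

cos σ = sin φ₁ sin φ₂ + cos φ₁ cos φ₂ cos Δλ
      = sin(25.50°)sin(-42.00°) + cos(25.50°)cos(-42.00°)cos(-35.30°) = 0.2594
σ = 74.968° → d = Rσ = 3433·1.30844 = 4492 nmi

4492 nmi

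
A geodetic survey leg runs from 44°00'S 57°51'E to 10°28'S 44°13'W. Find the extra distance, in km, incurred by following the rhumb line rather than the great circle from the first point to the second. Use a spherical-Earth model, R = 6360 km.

402 km

Great circle: cos σ = sin φ₁ sin φ₂ + cos φ₁ cos φ₂ cos Δλ,  σ = 1.5925 rad → d_gc = 10128.17 km
Rhumb line: Δψ = +0.6732, q = Δφ/Δψ = 0.8694, d_rh = R√(Δφ²+q²Δλ²) = 10529.69 km
Excess = 10529.69 − 10128.17 = 401.52 ≈ 402 km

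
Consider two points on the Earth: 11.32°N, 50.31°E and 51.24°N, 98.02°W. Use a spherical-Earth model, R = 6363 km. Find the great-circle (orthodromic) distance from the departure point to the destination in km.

Haversine: a = sin²(Δφ/2)+cos φ₁ cos φ₂ sin²(Δλ/2) = 0.68470;  σ = 2·atan2(√a,√(1−a))
σ = 111.679° → d = Rσ = 6363·1.94916 = 12403 km

12403 km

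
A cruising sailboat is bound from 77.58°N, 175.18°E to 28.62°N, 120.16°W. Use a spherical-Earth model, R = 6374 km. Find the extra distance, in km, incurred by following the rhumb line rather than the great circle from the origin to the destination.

Great circle: cos σ = sin φ₁ sin φ₂ + cos φ₁ cos φ₂ cos Δλ,  σ = 0.9901 rad → d_gc = 6311.0 km
Rhumb line: Δψ = -1.6965, q = Δφ/Δψ = 0.5037, d_rh = R√(Δφ²+q²Δλ²) = 6541.7 km
Excess = 6541.7 − 6311.0 = 230.7 ≈ 231 km

231 km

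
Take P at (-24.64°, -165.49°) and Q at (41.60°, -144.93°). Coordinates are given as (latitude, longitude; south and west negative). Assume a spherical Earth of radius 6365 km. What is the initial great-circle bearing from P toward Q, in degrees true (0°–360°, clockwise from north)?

16.3°

N = sin Δλ·cos φ₂ = +0.2626;  D = cos φ₁ sin φ₂ − sin φ₁ cos φ₂ cos Δλ = +0.8954
initial course = atan2(N, D) = 16.35°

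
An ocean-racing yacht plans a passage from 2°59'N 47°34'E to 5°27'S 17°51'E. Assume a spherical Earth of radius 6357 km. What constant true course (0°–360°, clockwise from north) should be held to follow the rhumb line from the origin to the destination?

Δψ = ln[tan(π/4+φ₂/2)/tan(π/4+φ₁/2)] = -0.1474
Δλ = -0.5187 rad (taken the short way round)
course = atan2(Δλ, Δψ) = 254.14°

254.1°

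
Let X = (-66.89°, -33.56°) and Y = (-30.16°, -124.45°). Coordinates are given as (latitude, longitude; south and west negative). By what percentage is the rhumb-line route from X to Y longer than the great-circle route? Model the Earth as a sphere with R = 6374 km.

7.0%

Great circle: σ = 1.0964 rad → d_gc = Rσ = 6988.3 km
Rhumb: Δφ = +0.6411, Δλ = -1.5863, Δψ = +1.0349, q = Δφ/Δψ = 0.6194 → d_rh = R√(Δφ²+q²Δλ²) = 7478.4 km
Excess = (7478.4 − 6988.3) / 6988.3 = 490.1 / 6988.3 = 7.01% ≈ 7.0%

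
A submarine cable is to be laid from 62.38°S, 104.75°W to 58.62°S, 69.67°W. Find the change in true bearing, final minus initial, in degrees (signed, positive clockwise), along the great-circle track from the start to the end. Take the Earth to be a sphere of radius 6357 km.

At departure: θ₁ = atan2(sin Δλ cos φ₂, cos φ₁ sin φ₂ − sin φ₁ cos φ₂ cos Δλ) = 93.49°
At arrival: θ₂ = atan2(sin Δλ cos φ₁, −cos φ₂ sin φ₁ + sin φ₂ cos φ₁ cos Δλ) = 62.71°
Δθ = θ₂ − θ₁ = -30.8°

-30.8°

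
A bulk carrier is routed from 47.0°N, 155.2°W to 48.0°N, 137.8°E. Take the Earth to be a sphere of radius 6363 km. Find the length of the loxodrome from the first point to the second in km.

Δψ = ln[tan(π/4+φ₂/2)/tan(π/4+φ₁/2)] = +0.0258;  Δφ = +0.0175 rad,  Δλ = -1.1694 rad
q = Δφ/Δψ = 0.6756
d = R·√(Δφ² + q²Δλ²) = 6363·0.79017 = 5028 km

5028 km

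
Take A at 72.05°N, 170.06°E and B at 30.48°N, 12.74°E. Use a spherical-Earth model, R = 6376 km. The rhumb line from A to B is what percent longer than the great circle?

28.5%

Great circle: σ = 1.3310 rad → d_gc = Rσ = 8486.6 km
Rhumb: Δφ = -0.7255, Δλ = -2.7458, Δψ = -1.2866, q = Δφ/Δψ = 0.5639 → d_rh = R√(Δφ²+q²Δλ²) = 10902.8 km
Excess = (10902.8 − 8486.6) / 8486.6 = 2416.2 / 8486.6 = 28.47% ≈ 28.5%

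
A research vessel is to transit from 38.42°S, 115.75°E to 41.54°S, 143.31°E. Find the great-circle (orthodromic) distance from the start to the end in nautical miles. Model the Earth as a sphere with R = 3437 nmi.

cos σ = sin φ₁ sin φ₂ + cos φ₁ cos φ₂ cos Δλ
      = sin(-38.42°)sin(-41.54°) + cos(-38.42°)cos(-41.54°)cos(27.56°) = 0.9320
σ = 21.255° → d = Rσ = 3437·0.37098 = 1275 nmi

1275 nmi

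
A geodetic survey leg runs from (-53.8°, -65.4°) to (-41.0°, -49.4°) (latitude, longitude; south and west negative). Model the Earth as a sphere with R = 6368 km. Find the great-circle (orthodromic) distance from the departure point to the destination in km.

Haversine: a = sin²(Δφ/2)+cos φ₁ cos φ₂ sin²(Δλ/2) = 0.02106;  σ = 2·atan2(√a,√(1−a))
σ = 16.688° → d = Rσ = 6368·0.29126 = 1855 km

1855 km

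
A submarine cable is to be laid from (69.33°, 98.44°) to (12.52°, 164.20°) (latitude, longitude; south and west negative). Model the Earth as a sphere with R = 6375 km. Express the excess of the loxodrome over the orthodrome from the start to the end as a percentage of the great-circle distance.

Great circle: σ = 1.2193 rad → d_gc = Rσ = 7773.0 km
Rhumb: Δφ = -0.9915, Δλ = +1.1477, Δψ = -1.4815, q = Δφ/Δψ = 0.6693 → d_rh = R√(Δφ²+q²Δλ²) = 7995.9 km
Excess = (7995.9 − 7773.0) / 7773.0 = 222.9 / 7773.0 = 2.87% ≈ 2.9%

2.9%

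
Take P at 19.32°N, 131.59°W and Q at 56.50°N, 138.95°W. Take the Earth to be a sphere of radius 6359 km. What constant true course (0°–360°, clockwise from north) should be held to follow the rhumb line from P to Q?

351.5°

Δψ = ln[tan(π/4+φ₂/2)/tan(π/4+φ₁/2)] = +0.8570
Δλ = -0.1285 rad (taken the short way round)
course = atan2(Δλ, Δψ) = 351.48°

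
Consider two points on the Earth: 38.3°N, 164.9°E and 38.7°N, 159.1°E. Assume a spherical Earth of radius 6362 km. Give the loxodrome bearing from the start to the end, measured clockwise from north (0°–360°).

Meridional parts: M(φ₁)=+0.7246, M(φ₂)=+0.7336 → ΔM = +0.0089;  Δλ = -0.1012 rad
tan C = Δλ / ΔM = -11.3478 → C = 275.04°

275.0°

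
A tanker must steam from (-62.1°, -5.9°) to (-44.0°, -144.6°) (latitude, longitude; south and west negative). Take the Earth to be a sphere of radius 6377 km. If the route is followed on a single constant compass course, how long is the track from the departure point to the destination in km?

9322 km

Δψ = ln[tan(π/4+φ₂/2)/tan(π/4+φ₁/2)] = +0.5358;  Δφ = +0.3159 rad,  Δλ = -2.4208 rad
q = Δφ/Δψ = 0.5896
d = R·√(Δφ² + q²Δλ²) = 6377·1.46180 = 9322 km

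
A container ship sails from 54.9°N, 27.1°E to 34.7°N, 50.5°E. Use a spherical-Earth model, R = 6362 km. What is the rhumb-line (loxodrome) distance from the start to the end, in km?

2885 km

Rhumb course C = atan2(Δλ, Δψ) with Δψ = ln[tan(π/4+φ₂/2)/tan(π/4+φ₁/2)] = -0.5047, Δλ = +0.4084 → C = 141.02°
d = R·|Δφ| / |cos C| = 6362·0.35256 / 0.77739 = 2885 km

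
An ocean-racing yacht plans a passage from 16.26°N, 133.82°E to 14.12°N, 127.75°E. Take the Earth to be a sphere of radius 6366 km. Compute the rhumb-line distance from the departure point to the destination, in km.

693 km

Rhumb course C = atan2(Δλ, Δψ) with Δψ = ln[tan(π/4+φ₂/2)/tan(π/4+φ₁/2)] = -0.0387, Δλ = -0.1059 → C = 249.93°
d = R·|Δφ| / |cos C| = 6366·0.03735 / 0.34316 = 693 km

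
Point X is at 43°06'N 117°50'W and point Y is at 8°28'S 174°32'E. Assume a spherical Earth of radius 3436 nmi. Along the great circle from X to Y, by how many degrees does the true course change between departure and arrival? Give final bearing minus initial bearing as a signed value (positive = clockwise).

Initial bearing θ₁ = atan2(sin Δλ cos φ₂, cos φ₁ sin φ₂ − sin φ₁ cos φ₂ cos Δλ) = 248.26°
Final bearing θ₂ = (initial bearing from the destination back to the start) + 180° = 223.29°
Δθ = θ₂ − θ₁ = -25.0°

-25.0°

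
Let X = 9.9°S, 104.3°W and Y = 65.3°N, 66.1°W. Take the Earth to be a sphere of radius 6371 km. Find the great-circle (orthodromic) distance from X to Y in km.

cos σ = sin φ₁ sin φ₂ + cos φ₁ cos φ₂ cos Δλ
      = sin(-9.90°)sin(65.30°) + cos(-9.90°)cos(65.30°)cos(38.20°) = 0.1673
σ = 80.369° → d = Rσ = 6371·1.40271 = 8937 km

8937 km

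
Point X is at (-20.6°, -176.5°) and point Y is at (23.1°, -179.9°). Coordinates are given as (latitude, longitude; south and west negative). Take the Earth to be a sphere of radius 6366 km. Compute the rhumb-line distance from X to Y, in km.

Δψ = ln[tan(π/4+φ₂/2)/tan(π/4+φ₁/2)] = +0.7821;  Δφ = +0.7627 rad,  Δλ = -0.0593 rad
q = Δφ/Δψ = 0.9752
d = R·√(Δφ² + q²Δλ²) = 6366·0.76490 = 4869 km

4869 km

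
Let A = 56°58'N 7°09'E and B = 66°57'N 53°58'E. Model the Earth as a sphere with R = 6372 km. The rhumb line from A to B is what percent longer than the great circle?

2.2%

Great circle: σ = 0.4091 rad → d_gc = Rσ = 2606.7 km
Rhumb: Δφ = +0.1742, Δλ = +0.8171, Δψ = +0.3745, q = Δφ/Δψ = 0.4653 → d_rh = R√(Δφ²+q²Δλ²) = 2664.8 km
Excess = (2664.8 − 2606.7) / 2606.7 = 58.1 / 2606.7 = 2.23% ≈ 2.2%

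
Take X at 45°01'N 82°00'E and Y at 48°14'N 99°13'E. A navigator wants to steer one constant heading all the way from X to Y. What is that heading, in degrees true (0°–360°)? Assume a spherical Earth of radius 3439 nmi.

74.8°

Δψ = ln[tan(π/4+φ₂/2)/tan(π/4+φ₁/2)] = +0.0818
Δλ = +0.3005 rad (taken the short way round)
course = atan2(Δλ, Δψ) = 74.77°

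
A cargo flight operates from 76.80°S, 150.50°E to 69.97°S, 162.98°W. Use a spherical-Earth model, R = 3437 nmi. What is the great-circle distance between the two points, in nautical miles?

865 nmi

Haversine: a = sin²(Δφ/2)+cos φ₁ cos φ₂ sin²(Δλ/2) = 0.01575;  σ = 2·atan2(√a,√(1−a))
σ = 14.417° → d = Rσ = 3437·0.25163 = 865 nmi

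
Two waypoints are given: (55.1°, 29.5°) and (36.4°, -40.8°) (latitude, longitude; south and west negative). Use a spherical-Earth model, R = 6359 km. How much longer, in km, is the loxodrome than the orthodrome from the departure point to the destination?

199 km

Great circle: cos σ = sin φ₁ sin φ₂ + cos φ₁ cos φ₂ cos Δλ,  σ = 0.8738 rad → d_gc = 5556.4 km
Rhumb line: Δψ = -0.4744, q = Δφ/Δψ = 0.6880, d_rh = R√(Δφ²+q²Δλ²) = 5755.5 km
Excess = 5755.5 − 5556.4 = 199.1 ≈ 199 km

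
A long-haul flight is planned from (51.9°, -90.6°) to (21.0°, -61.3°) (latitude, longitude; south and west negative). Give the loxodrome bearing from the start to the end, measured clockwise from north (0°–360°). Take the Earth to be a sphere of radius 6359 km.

143.4°

Meridional parts: M(φ₁)=+1.0633, M(φ₂)=+0.3750 → ΔM = -0.6883;  Δλ = +0.5114 rad
tan C = Δλ / ΔM = -0.7429 → C = 143.39°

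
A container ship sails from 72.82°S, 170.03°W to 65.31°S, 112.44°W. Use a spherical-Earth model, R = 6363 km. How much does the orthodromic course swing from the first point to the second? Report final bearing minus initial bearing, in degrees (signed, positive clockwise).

-54.4°

At departure: θ₁ = atan2(sin Δλ cos φ₂, cos φ₁ sin φ₂ − sin φ₁ cos φ₂ cos Δλ) = 98.78°
At arrival: θ₂ = atan2(sin Δλ cos φ₁, −cos φ₂ sin φ₁ + sin φ₂ cos φ₁ cos Δλ) = 44.33°
Δθ = θ₂ − θ₁ = -54.4°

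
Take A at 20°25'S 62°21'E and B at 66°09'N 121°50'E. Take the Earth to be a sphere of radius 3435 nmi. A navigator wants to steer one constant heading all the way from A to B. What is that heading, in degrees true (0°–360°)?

Δψ = ln[tan(π/4+φ₂/2)/tan(π/4+φ₁/2)] = +1.9191
Δλ = +1.0382 rad (taken the short way round)
course = atan2(Δλ, Δψ) = 28.41°

28.4°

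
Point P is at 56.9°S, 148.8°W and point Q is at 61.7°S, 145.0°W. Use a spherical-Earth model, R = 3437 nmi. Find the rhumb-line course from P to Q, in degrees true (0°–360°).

Meridional parts: M(φ₁)=-1.2135, M(φ₂)=-1.3779 → ΔM = -0.1644;  Δλ = +0.0663 rad
tan C = Δλ / ΔM = -0.4034 → C = 158.03°

158.0°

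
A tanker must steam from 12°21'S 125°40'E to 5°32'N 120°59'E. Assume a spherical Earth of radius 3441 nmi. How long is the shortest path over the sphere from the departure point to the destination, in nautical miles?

Haversine: a = sin²(Δφ/2)+cos φ₁ cos φ₂ sin²(Δλ/2) = 0.02578;  σ = 2·atan2(√a,√(1−a))
σ = 18.479° → d = Rσ = 3441·0.32253 = 1110 nmi

1110 nmi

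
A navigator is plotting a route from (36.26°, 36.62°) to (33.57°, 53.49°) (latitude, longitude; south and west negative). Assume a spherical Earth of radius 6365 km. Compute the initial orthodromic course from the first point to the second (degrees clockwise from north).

θ = atan2( sin Δλ·cos φ₂ ,  cos φ₁ sin φ₂ − sin φ₁ cos φ₂ cos Δλ )
  = atan2(+0.2418, -0.0257) = 96.07°

96.1°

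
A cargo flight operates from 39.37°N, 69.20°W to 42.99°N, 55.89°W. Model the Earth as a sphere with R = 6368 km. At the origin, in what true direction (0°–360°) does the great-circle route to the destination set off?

65.8°

θ = atan2( sin Δλ·cos φ₂ ,  cos φ₁ sin φ₂ − sin φ₁ cos φ₂ cos Δλ )
  = atan2(+0.1684, +0.0756) = 65.82°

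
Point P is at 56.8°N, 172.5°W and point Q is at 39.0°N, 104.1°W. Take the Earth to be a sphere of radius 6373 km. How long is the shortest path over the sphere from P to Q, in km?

5217 km

cos σ = sin φ₁ sin φ₂ + cos φ₁ cos φ₂ cos Δλ
      = sin(56.80°)sin(39.00°) + cos(56.80°)cos(39.00°)cos(68.40°) = 0.6832
σ = 46.902° → d = Rσ = 6373·0.81860 = 5217 km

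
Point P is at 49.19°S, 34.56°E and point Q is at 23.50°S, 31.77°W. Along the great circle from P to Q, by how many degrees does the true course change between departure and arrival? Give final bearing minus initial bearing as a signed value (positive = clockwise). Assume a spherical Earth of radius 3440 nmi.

Initial bearing θ₁ = atan2(sin Δλ cos φ₂, cos φ₁ sin φ₂ − sin φ₁ cos φ₂ cos Δλ) = 271.23°
Final bearing θ₂ = (initial bearing from the destination back to the start) + 180° = 314.56°
Δθ = θ₂ − θ₁ = +43.3°

+43.3°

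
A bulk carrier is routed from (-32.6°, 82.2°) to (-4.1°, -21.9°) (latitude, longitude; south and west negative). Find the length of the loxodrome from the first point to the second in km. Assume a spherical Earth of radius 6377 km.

11311 km

Rhumb course C = atan2(Δλ, Δψ) with Δψ = ln[tan(π/4+φ₂/2)/tan(π/4+φ₁/2)] = +0.5308, Δλ = -1.8169 → C = 286.29°
d = R·|Δφ| / |cos C| = 6377·0.49742 / 0.28043 = 11311 km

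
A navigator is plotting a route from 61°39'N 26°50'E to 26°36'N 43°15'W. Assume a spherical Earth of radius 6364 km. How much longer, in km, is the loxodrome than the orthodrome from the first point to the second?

Great circle: cos σ = sin φ₁ sin φ₂ + cos φ₁ cos φ₂ cos Δλ,  σ = 1.0019 rad → d_gc = 6376.1 km
Rhumb line: Δψ = -0.8942, q = Δφ/Δψ = 0.6842, d_rh = R√(Δφ²+q²Δλ²) = 6596.9 km
Excess = 6596.9 − 6376.1 = 220.8 ≈ 221 km

221 km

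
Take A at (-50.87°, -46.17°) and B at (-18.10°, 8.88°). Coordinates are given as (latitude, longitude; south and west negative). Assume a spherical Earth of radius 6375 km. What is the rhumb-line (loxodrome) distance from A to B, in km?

Δψ = ln[tan(π/4+φ₂/2)/tan(π/4+φ₁/2)] = +0.7132;  Δφ = +0.5719 rad,  Δλ = +0.9608 rad
q = Δφ/Δψ = 0.8019
d = R·√(Δφ² + q²Δλ²) = 6375·0.95956 = 6117 km

6117 km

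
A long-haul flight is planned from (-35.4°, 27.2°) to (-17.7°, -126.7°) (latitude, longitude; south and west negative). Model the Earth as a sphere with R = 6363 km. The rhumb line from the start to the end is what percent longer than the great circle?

Great circle: σ = 2.1191 rad → d_gc = Rσ = 13483.8 km
Rhumb: Δφ = +0.3089, Δλ = -2.6861, Δψ = +0.3474, q = Δφ/Δψ = 0.8892 → d_rh = R√(Δφ²+q²Δλ²) = 15324.0 km
Excess = (15324.0 − 13483.8) / 13483.8 = 1840.2 / 13483.8 = 13.647% ≈ 13.6%

13.6%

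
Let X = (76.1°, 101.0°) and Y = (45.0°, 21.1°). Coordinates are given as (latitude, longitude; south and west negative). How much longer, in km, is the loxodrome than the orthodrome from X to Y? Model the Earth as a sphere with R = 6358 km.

322 km

Great circle: cos σ = sin φ₁ sin φ₂ + cos φ₁ cos φ₂ cos Δλ,  σ = 0.7725 rad → d_gc = 4911.4 km
Rhumb line: Δψ = -1.2232, q = Δφ/Δψ = 0.4438, d_rh = R√(Δφ²+q²Δλ²) = 5233.6 km
Excess = 5233.6 − 4911.4 = 322.2 ≈ 322 km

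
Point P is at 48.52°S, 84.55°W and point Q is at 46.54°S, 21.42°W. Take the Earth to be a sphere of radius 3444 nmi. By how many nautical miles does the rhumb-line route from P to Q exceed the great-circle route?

Great circle: cos σ = sin φ₁ sin φ₂ + cos φ₁ cos φ₂ cos Δλ,  σ = 0.7232 rad → d_gc = 2490.6 nmi
Rhumb line: Δψ = +0.0512, q = Δφ/Δψ = 0.6751, d_rh = R√(Δφ²+q²Δλ²) = 2564.5 nmi
Excess = 2564.5 − 2490.6 = 73.9 ≈ 74 nmi

74 nmi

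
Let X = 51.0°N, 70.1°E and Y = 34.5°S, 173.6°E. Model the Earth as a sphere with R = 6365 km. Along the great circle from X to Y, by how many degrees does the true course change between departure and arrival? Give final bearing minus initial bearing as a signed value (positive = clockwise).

+27.8°

Initial bearing θ₁ = atan2(sin Δλ cos φ₂, cos φ₁ sin φ₂ − sin φ₁ cos φ₂ cos Δλ) = 104.48°
Final bearing θ₂ = (initial bearing from the destination back to the start) + 180° = 132.32°
Δθ = θ₂ − θ₁ = +27.8°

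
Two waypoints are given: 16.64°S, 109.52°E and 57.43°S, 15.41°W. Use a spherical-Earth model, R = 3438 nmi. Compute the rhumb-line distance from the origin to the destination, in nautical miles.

Rhumb course C = atan2(Δλ, Δψ) with Δψ = ln[tan(π/4+φ₂/2)/tan(π/4+φ₁/2)] = -0.9359, Δλ = -2.1804 → C = 246.77°
d = R·|Δφ| / |cos C| = 3438·0.71192 / 0.39444 = 6205 nmi

6205 nmi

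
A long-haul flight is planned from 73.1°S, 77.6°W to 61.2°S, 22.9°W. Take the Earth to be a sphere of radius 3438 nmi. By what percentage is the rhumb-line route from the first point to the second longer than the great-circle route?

3.3%

Great circle: σ = 0.4043 rad → d_gc = Rσ = 1389.9 nmi
Rhumb: Δφ = +0.2077, Δλ = +0.9547, Δψ = +0.5471, q = Δφ/Δψ = 0.3796 → d_rh = R√(Δφ²+q²Δλ²) = 1436.0 nmi
Excess = (1436.0 − 1389.9) / 1389.9 = 46.1 / 1389.9 = 3.32% ≈ 3.3%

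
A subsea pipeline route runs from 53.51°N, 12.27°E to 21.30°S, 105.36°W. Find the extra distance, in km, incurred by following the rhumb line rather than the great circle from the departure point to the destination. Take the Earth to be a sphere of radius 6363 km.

450 km

Great circle: cos σ = sin φ₁ sin φ₂ + cos φ₁ cos φ₂ cos Δλ,  σ = 2.1520 rad → d_gc = 13692.87 km
Rhumb line: Δψ = -1.4903, q = Δφ/Δψ = 0.8761, d_rh = R√(Δφ²+q²Δλ²) = 14142.41 km
Excess = 14142.41 − 13692.87 = 449.54 ≈ 450 km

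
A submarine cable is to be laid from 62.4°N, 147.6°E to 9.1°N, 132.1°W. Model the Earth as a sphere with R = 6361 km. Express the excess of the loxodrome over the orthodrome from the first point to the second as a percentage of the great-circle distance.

Great circle: σ = 1.3518 rad → d_gc = Rσ = 8598.9 km
Rhumb: Δφ = -0.9303, Δλ = +1.4015, Δψ = -1.2445, q = Δφ/Δψ = 0.7475 → d_rh = R√(Δφ²+q²Δλ²) = 8912.1 km
Excess = (8912.1 − 8598.9) / 8598.9 = 313.2 / 8598.9 = 3.64% ≈ 3.6%

3.6%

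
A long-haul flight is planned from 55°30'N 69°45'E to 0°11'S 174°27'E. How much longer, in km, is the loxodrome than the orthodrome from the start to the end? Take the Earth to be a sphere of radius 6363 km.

520 km

Great circle: cos σ = sin φ₁ sin φ₂ + cos φ₁ cos φ₂ cos Δλ,  σ = 1.7177 rad → d_gc = 10929.7 km
Rhumb line: Δψ = -1.1727, q = Δφ/Δψ = 0.8287, d_rh = R√(Δφ²+q²Δλ²) = 11449.4 km
Excess = 11449.4 − 10929.7 = 519.7 ≈ 520 km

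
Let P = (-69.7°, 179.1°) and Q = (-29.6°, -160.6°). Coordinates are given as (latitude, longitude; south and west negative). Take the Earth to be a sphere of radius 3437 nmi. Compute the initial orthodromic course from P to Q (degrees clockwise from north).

N = sin Δλ·cos φ₂ = +0.3017;  D = cos φ₁ sin φ₂ − sin φ₁ cos φ₂ cos Δλ = +0.5935
initial course = atan2(N, D) = 26.94°

26.9°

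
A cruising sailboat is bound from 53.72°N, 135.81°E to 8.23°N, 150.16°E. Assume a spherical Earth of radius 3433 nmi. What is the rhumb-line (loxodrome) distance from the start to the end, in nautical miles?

2815 nmi

Δψ = ln[tan(π/4+φ₂/2)/tan(π/4+φ₁/2)] = -0.9718;  Δφ = -0.7940 rad,  Δλ = +0.2505 rad
q = Δφ/Δψ = 0.8170
d = R·√(Δφ² + q²Δλ²) = 3433·0.81990 = 2815 nmi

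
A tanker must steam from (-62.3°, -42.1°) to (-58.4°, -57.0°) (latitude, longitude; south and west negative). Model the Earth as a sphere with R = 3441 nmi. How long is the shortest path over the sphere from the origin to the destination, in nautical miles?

499 nmi

cos σ = sin φ₁ sin φ₂ + cos φ₁ cos φ₂ cos Δλ
      = sin(-62.30°)sin(-58.40°) + cos(-62.30°)cos(-58.40°)cos(-14.90°) = 0.9895
σ = 8.312° → d = Rσ = 3441·0.14508 = 499 nmi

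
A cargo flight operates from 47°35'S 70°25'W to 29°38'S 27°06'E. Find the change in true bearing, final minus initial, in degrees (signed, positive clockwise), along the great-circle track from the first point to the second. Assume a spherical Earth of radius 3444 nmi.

-71.5°

Initial bearing θ₁ = atan2(sin Δλ cos φ₂, cos φ₁ sin φ₂ − sin φ₁ cos φ₂ cos Δλ) = 115.85°
Final bearing θ₂ = (initial bearing from the destination back to the start) + 180° = 44.30°
Δθ = θ₂ − θ₁ = -71.5°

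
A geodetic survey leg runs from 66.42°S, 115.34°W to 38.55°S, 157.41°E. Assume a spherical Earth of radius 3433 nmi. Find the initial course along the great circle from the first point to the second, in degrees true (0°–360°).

254.6°

θ = atan2( sin Δλ·cos φ₂ ,  cos φ₁ sin φ₂ − sin φ₁ cos φ₂ cos Δλ )
  = atan2(-0.7812, -0.2149) = 254.62°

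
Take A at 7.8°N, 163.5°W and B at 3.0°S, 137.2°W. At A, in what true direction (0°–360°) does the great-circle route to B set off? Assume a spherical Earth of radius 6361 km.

θ = atan2( sin Δλ·cos φ₂ ,  cos φ₁ sin φ₂ − sin φ₁ cos φ₂ cos Δλ )
  = atan2(+0.4425, -0.1734) = 111.39°

111.4°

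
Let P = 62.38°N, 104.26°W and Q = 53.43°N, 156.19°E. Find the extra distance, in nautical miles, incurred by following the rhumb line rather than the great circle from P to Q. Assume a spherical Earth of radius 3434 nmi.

Great circle: cos σ = sin φ₁ sin φ₂ + cos φ₁ cos φ₂ cos Δλ,  σ = 0.8423 rad → d_gc = 2892.32 nmi
Rhumb line: Δψ = -0.2958, q = Δφ/Δψ = 0.5280, d_rh = R√(Δφ²+q²Δλ²) = 3195.77 nmi
Excess = 3195.77 − 2892.32 = 303.45 ≈ 303 nmi

303 nmi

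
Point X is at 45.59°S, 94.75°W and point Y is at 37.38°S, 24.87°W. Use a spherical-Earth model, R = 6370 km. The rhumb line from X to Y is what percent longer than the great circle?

Great circle: σ = 0.8957 rad → d_gc = Rσ = 5705.7 km
Rhumb: Δφ = +0.1433, Δλ = +1.2196, Δψ = +0.1917, q = Δφ/Δψ = 0.7475 → d_rh = R√(Δφ²+q²Δλ²) = 5878.6 km
Excess = (5878.6 − 5705.7) / 5705.7 = 172.9 / 5705.7 = 3.03% ≈ 3.0%

3.0%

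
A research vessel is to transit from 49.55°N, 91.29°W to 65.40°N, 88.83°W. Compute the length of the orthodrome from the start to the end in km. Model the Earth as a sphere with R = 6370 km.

1768 km

cos σ = sin φ₁ sin φ₂ + cos φ₁ cos φ₂ cos Δλ
      = sin(49.55°)sin(65.40°) + cos(49.55°)cos(65.40°)cos(2.46°) = 0.9617
σ = 15.902° → d = Rσ = 6370·0.27754 = 1768 km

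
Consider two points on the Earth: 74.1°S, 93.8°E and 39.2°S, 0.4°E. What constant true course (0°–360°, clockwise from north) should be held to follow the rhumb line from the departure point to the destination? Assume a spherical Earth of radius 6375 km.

Δψ = ln[tan(π/4+φ₂/2)/tan(π/4+φ₁/2)] = +1.2238
Δλ = -1.6301 rad (taken the short way round)
course = atan2(Δλ, Δψ) = 306.90°

306.9°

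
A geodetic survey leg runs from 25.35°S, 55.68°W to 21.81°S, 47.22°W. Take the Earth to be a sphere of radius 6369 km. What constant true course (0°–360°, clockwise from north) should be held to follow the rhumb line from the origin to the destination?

Meridional parts: M(φ₁)=-0.4576, M(φ₂)=-0.3902 → ΔM = +0.0674;  Δλ = +0.1477 rad
tan C = Δλ / ΔM = +2.1898 → C = 65.46°

65.5°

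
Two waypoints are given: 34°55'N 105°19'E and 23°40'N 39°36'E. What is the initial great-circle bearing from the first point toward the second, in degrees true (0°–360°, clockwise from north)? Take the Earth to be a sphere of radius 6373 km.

N = sin Δλ·cos φ₂ = -0.8349;  D = cos φ₁ sin φ₂ − sin φ₁ cos φ₂ cos Δλ = +0.1136
initial course = atan2(N, D) = 277.75°

277.7°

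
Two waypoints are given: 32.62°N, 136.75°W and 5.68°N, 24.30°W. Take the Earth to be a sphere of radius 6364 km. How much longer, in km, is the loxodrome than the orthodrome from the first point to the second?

Great circle: cos σ = sin φ₁ sin φ₂ + cos φ₁ cos φ₂ cos Δλ,  σ = 1.8408 rad → d_gc = 11714.7 km
Rhumb line: Δψ = -0.5035, q = Δφ/Δψ = 0.9338, d_rh = R√(Δφ²+q²Δλ²) = 12040.7 km
Excess = 12040.7 − 11714.7 = 326.0 ≈ 326 km

326 km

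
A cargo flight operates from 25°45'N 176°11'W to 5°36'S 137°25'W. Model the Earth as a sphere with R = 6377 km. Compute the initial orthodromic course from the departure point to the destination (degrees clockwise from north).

N = sin Δλ·cos φ₂ = +0.6232;  D = cos φ₁ sin φ₂ − sin φ₁ cos φ₂ cos Δλ = -0.4250
initial course = atan2(N, D) = 124.30°

124.3°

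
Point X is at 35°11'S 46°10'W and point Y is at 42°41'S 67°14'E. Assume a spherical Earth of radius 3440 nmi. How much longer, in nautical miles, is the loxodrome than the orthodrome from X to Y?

Great circle: cos σ = sin φ₁ sin φ₂ + cos φ₁ cos φ₂ cos Δλ,  σ = 1.4182 rad → d_gc = 4878.6 nmi
Rhumb line: Δψ = -0.1686, q = Δφ/Δψ = 0.7766, d_rh = R√(Δφ²+q²Δλ²) = 5306.6 nmi
Excess = 5306.6 − 4878.6 = 428.0 ≈ 428 nmi

428 nmi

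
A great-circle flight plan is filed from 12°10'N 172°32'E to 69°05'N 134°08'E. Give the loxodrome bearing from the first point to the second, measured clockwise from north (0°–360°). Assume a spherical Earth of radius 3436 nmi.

335.6°

Meridional parts: M(φ₁)=+0.2140, M(φ₂)=+1.6896 → ΔM = +1.4757;  Δλ = -0.6702 rad
tan C = Δλ / ΔM = -0.4542 → C = 335.57°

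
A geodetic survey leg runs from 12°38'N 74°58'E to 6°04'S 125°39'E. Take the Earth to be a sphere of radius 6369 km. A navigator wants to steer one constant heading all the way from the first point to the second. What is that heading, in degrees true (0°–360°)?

110.4°

Meridional parts: M(φ₁)=+0.2223, M(φ₂)=-0.1061 → ΔM = -0.3284;  Δλ = +0.8846 rad
tan C = Δλ / ΔM = -2.6938 → C = 110.37°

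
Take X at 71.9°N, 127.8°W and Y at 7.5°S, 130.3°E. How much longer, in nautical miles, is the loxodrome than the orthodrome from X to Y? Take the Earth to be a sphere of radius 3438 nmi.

372 nmi

Great circle: cos σ = sin φ₁ sin φ₂ + cos φ₁ cos φ₂ cos Δλ,  σ = 1.7595 rad → d_gc = 6049.1 nmi
Rhumb line: Δψ = -1.9684, q = Δφ/Δψ = 0.7040, d_rh = R√(Δφ²+q²Δλ²) = 6421.1 nmi
Excess = 6421.1 − 6049.1 = 372.0 ≈ 372 nmi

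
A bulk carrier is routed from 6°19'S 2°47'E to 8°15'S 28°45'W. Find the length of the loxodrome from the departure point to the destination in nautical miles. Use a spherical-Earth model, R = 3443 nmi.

Rhumb course C = atan2(Δλ, Δψ) with Δψ = ln[tan(π/4+φ₂/2)/tan(π/4+φ₁/2)] = -0.0340, Δλ = -0.5504 → C = 266.46°
d = R·|Δφ| / |cos C| = 3443·0.03374 / 0.06169 = 1883 nmi

1883 nmi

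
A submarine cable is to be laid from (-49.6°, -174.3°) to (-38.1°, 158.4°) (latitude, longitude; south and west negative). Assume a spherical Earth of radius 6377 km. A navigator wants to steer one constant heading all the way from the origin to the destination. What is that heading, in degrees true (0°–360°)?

300.4°

Meridional parts: M(φ₁)=-0.9999, M(φ₂)=-0.7202 → ΔM = +0.2797;  Δλ = -0.4765 rad
tan C = Δλ / ΔM = -1.7037 → C = 300.41°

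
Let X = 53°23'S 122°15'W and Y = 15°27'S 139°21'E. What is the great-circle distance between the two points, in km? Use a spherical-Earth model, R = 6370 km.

9177 km

cos σ = sin φ₁ sin φ₂ + cos φ₁ cos φ₂ cos Δλ
      = sin(-53.38°)sin(-15.45°) + cos(-53.38°)cos(-15.45°)cos(-98.40°) = 0.1298
σ = 82.540° → d = Rσ = 6370·1.44059 = 9177 km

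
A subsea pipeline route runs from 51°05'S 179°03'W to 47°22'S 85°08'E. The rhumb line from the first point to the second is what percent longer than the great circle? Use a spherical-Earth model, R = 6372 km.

7.9%

Great circle: σ = 1.0130 rad → d_gc = Rσ = 6455.0 km
Rhumb: Δφ = +0.0649, Δλ = -1.6723, Δψ = +0.0994, q = Δφ/Δψ = 0.6527 → d_rh = R√(Δφ²+q²Δλ²) = 6967.1 km
Excess = (6967.1 − 6455.0) / 6455.0 = 512.1 / 6455.0 = 7.93% ≈ 7.9%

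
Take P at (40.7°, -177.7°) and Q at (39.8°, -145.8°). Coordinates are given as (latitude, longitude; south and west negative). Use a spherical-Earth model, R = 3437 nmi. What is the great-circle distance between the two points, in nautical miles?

1453 nmi

Haversine: a = sin²(Δφ/2)+cos φ₁ cos φ₂ sin²(Δλ/2) = 0.04405;  σ = 2·atan2(√a,√(1−a))
σ = 24.230° → d = Rσ = 3437·0.42289 = 1453 nmi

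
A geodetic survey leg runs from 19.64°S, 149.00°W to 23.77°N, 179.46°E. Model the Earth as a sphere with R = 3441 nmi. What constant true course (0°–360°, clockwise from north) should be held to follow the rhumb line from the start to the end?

324.7°

Meridional parts: M(φ₁)=-0.3497, M(φ₂)=+0.4273 → ΔM = +0.7770;  Δλ = -0.5505 rad
tan C = Δλ / ΔM = -0.7085 → C = 324.68°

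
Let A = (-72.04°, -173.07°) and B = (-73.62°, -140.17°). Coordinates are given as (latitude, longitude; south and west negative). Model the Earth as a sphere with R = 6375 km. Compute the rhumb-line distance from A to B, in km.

Rhumb course C = atan2(Δλ, Δψ) with Δψ = ln[tan(π/4+φ₂/2)/tan(π/4+φ₁/2)] = -0.0935, Δλ = +0.5742 → C = 99.25°
d = R·|Δφ| / |cos C| = 6375·0.02758 / 0.16068 = 1094 km

1094 km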